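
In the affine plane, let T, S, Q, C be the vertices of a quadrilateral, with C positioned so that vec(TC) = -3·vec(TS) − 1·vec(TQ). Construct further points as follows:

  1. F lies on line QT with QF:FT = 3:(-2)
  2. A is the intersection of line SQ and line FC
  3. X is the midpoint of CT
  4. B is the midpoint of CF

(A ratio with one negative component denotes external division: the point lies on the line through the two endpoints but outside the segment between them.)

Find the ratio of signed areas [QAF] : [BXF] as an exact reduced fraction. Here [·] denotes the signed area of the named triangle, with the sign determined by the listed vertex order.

[QAF]:[BXF] = 9

Set T = (0, 0), S = (1, 0), Q = (0, 1), C = (-3, -1); any affine frame gives the same invariant.
1. F lies on line QT with QF:FT = 3:(-2) ⇒ F = (0, -2)
2. A is the intersection of line SQ and line FC ⇒ A = (9/2, -7/2)
3. X is the midpoint of CT ⇒ X = (-3/2, -1/2)
4. B is the midpoint of CF ⇒ B = (-3/2, -3/2)
2·[QAF] = -27/2, 2·[BXF] = -3/2
[QAF]:[BXF] = -27/2:-3/2 = 9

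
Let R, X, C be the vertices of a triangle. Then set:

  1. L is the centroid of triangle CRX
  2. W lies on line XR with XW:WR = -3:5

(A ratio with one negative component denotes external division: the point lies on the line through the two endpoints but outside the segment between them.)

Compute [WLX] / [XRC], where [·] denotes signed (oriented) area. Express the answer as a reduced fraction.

Set R = (0, 0), X = (1, 0), C = (0, 1); any affine frame gives the same invariant.
1. L is the centroid of triangle CRX ⇒ L = (1/3, 1/3)
2. W lies on line XR with XW:WR = -3:5 ⇒ W = (5/2, 0)
2·[WLX] = 1/2, 2·[XRC] = -1
[WLX]:[XRC] = 1/2:-1 = -1/2

[WLX]:[XRC] = -1/2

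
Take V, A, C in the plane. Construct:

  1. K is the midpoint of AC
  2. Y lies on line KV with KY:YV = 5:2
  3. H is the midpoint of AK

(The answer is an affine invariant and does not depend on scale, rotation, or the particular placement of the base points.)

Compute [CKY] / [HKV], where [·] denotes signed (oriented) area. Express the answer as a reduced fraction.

[CKY]:[HKV] = -10/7

Work in coordinates with V = (0, 0), A = (1, 0), C = (0, 1).
1. K is the midpoint of AC ⇒ K = (1/2, 1/2)
2. Y lies on line KV with KY:YV = 5:2 ⇒ Y = (1/7, 1/7)
3. H is the midpoint of AK ⇒ H = (3/4, 1/4)
2·[CKY] = -5/14, 2·[HKV] = 1/4
[CKY]:[HKV] = -5/14:1/4 = -10/7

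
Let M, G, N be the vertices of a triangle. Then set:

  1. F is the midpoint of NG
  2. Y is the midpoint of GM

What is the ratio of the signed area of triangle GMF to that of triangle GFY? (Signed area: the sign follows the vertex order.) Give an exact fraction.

[GMF]:[GFY] = -2

Set M = (0, 0), G = (1, 0), N = (0, 1); any affine frame gives the same invariant.
1. F is the midpoint of NG ⇒ F = (1/2, 1/2)
2. Y is the midpoint of GM ⇒ Y = (1/2, 0)
2·[GMF] = -1/2, 2·[GFY] = 1/4
[GMF]:[GFY] = -1/2:1/4 = -2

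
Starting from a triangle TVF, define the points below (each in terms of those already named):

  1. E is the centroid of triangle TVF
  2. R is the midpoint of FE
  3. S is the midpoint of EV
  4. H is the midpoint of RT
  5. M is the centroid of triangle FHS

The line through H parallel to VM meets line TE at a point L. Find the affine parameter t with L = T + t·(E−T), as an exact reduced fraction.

t = 7/10

Work in coordinates with T = (0, 0), V = (1, 0), F = (0, 1).
1. E is the centroid of triangle TVF ⇒ E = (1/3, 1/3)
2. R is the midpoint of FE ⇒ R = (1/6, 2/3)
3. S is the midpoint of EV ⇒ S = (2/3, 1/6)
4. H is the midpoint of RT ⇒ H = (1/12, 1/3)
5. M is the centroid of triangle FHS ⇒ M = (1/4, 1/2)
through H parallel to VM: direction (-3/4, 1/2); meets TE at L = (7/30, 7/30)
L = T + t·(E−T) with t = 7/10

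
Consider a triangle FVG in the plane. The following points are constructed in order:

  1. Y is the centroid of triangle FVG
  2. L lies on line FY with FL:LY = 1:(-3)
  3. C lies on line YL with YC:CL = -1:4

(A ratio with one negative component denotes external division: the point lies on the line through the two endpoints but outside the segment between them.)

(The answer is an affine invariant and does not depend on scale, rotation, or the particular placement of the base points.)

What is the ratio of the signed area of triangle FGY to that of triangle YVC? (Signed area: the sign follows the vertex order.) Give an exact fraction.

[FGY]:[YVC] = -2

Work in coordinates with F = (0, 0), V = (1, 0), G = (0, 1).
1. Y is the centroid of triangle FVG ⇒ Y = (1/3, 1/3)
2. L lies on line FY with FL:LY = 1:(-3) ⇒ L = (-1/6, -1/6)
3. C lies on line YL with YC:CL = -1:4 ⇒ C = (1/2, 1/2)
2·[FGY] = -1/3, 2·[YVC] = 1/6
[FGY]:[YVC] = -1/3:1/6 = -2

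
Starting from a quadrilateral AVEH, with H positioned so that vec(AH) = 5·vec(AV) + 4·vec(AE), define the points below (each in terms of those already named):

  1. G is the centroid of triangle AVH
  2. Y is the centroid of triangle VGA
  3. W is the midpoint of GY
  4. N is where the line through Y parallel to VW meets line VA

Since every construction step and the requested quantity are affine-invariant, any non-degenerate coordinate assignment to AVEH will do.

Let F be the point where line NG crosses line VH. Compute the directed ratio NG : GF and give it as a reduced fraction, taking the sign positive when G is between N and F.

Choose coordinates A = (0, 0), V = (1, 0), E = (0, 1), H = (5, 4).
1. G is the centroid of triangle AVH ⇒ G = (2, 4/3)
2. Y is the centroid of triangle VGA ⇒ Y = (1, 4/9)
3. W is the midpoint of GY ⇒ W = (3/2, 8/9)
4. N is where the line through Y parallel to VW meets line VA ⇒ N = (3/4, 0)
line NG meets VH at F = (-3, -4)
G = N + t·(F−N) with t = -1/3, so NG:GF = -1/3:4/3

NG:GF = -1/4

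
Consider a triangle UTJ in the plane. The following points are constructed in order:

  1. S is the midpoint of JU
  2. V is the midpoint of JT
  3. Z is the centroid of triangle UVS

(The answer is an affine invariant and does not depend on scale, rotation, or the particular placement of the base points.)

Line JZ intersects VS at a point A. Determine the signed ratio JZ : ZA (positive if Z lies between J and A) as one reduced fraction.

JZ:ZA = -4

Assign U = (0, 0), T = (1, 0), J = (0, 1) — the answer is frame-independent, so this choice is without loss of generality.
1. S is the midpoint of JU ⇒ S = (0, 1/2)
2. V is the midpoint of JT ⇒ V = (1/2, 1/2)
3. Z is the centroid of triangle UVS ⇒ Z = (1/6, 1/3)
line JZ meets VS at A = (1/8, 1/2)
Z = J + t·(A−J) with t = 4/3, so JZ:ZA = 4/3:-1/3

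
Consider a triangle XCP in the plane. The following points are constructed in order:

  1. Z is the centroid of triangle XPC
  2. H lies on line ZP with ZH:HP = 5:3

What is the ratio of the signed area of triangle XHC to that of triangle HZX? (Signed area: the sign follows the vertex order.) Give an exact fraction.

Assign X = (0, 0), C = (1, 0), P = (0, 1) — the answer is frame-independent, so this choice is without loss of generality.
1. Z is the centroid of triangle XPC ⇒ Z = (1/3, 1/3)
2. H lies on line ZP with ZH:HP = 5:3 ⇒ H = (1/8, 3/4)
2·[XHC] = -3/4, 2·[HZX] = -5/24
[XHC]:[HZX] = -3/4:-5/24 = 18/5

[XHC]:[HZX] = 18/5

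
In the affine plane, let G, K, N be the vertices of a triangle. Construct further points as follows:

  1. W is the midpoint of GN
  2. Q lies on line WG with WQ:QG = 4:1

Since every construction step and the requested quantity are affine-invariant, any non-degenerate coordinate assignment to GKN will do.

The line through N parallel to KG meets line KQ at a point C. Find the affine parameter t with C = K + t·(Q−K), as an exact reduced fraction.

t = 10

Set G = (0, 0), K = (1, 0), N = (0, 1); any affine frame gives the same invariant.
1. W is the midpoint of GN ⇒ W = (0, 1/2)
2. Q lies on line WG with WQ:QG = 4:1 ⇒ Q = (0, 1/10)
through N parallel to KG: direction (-1, 0); meets KQ at C = (-9, 1)
C = K + t·(Q−K) with t = 10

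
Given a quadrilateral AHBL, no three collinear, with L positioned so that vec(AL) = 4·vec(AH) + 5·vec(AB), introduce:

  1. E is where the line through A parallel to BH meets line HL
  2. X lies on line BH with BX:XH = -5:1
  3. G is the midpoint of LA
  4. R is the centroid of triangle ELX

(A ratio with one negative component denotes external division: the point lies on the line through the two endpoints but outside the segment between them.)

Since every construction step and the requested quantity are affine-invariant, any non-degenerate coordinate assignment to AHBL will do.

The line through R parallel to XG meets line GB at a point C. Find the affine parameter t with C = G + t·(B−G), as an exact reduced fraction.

t = -1/6

Choose coordinates A = (0, 0), H = (1, 0), B = (0, 1), L = (4, 5).
1. E is where the line through A parallel to BH meets line HL ⇒ E = (5/8, -5/8)
2. X lies on line BH with BX:XH = -5:1 ⇒ X = (5/4, -1/4)
3. G is the midpoint of LA ⇒ G = (2, 5/2)
4. R is the centroid of triangle ELX ⇒ R = (47/24, 11/8)
through R parallel to XG: direction (3/4, 11/4); meets GB at C = (7/3, 11/4)
C = G + t·(B−G) with t = -1/6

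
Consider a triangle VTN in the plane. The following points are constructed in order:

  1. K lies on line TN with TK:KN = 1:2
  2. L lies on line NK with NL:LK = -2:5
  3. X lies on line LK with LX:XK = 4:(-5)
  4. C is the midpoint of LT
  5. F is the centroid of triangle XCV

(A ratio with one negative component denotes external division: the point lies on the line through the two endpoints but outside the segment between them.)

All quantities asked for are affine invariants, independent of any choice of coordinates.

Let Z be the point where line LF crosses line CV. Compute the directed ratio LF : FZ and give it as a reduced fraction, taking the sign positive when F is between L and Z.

LF:FZ = -18/31

Set V = (0, 0), T = (1, 0), N = (0, 1); any affine frame gives the same invariant.
1. K lies on line TN with TK:KN = 1:2 ⇒ K = (2/3, 1/3)
2. L lies on line NK with NL:LK = -2:5 ⇒ L = (-4/9, 13/9)
3. X lies on line LK with LX:XK = 4:(-5) ⇒ X = (-44/9, 53/9)
4. C is the midpoint of LT ⇒ C = (5/18, 13/18)
5. F is the centroid of triangle XCV ⇒ F = (-83/54, 119/54)
line LF meets CV at Z = (335/972, 871/972)
F = L + t·(Z−L) with t = -18/13, so LF:FZ = -18/13:31/13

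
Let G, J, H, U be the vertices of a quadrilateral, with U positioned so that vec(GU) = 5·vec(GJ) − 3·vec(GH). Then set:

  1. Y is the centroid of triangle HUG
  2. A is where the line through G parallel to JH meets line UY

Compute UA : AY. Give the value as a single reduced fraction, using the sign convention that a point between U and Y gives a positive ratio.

Set G = (0, 0), J = (1, 0), H = (0, 1), U = (5, -3); any affine frame gives the same invariant.
1. Y is the centroid of triangle HUG ⇒ Y = (5/3, -2/3)
2. A is where the line through G parallel to JH meets line UY ⇒ A = (-5/3, 5/3)
A = U + t·(Y−U) with t = 2, so UA:AY = t:(1−t) = 2:-1

UA:AY = -2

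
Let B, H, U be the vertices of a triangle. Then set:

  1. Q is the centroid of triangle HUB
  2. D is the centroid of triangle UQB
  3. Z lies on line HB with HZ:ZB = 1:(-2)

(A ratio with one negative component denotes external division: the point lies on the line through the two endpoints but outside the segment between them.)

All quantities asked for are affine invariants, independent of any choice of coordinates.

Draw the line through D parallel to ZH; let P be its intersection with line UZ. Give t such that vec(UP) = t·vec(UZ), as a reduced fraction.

Choose coordinates B = (0, 0), H = (1, 0), U = (0, 1).
1. Q is the centroid of triangle HUB ⇒ Q = (1/3, 1/3)
2. D is the centroid of triangle UQB ⇒ D = (1/9, 4/9)
3. Z lies on line HB with HZ:ZB = 1:(-2) ⇒ Z = (2, 0)
through D parallel to ZH: direction (-1, 0); meets UZ at P = (10/9, 4/9)
P = U + t·(Z−U) with t = 5/9

t = 5/9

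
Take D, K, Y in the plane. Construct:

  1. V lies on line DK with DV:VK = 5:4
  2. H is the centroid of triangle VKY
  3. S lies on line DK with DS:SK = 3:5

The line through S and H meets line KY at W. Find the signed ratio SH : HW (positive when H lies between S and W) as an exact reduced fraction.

Assign D = (0, 0), K = (1, 0), Y = (0, 1) — the answer is frame-independent, so this choice is without loss of generality.
1. V lies on line DK with DV:VK = 5:4 ⇒ V = (5/9, 0)
2. H is the centroid of triangle VKY ⇒ H = (14/27, 1/3)
3. S lies on line DK with DS:SK = 3:5 ⇒ S = (3/8, 0)
line SH meets KY at W = (58/103, 45/103)
H = S + t·(W−S) with t = 103/135, so SH:HW = 103/135:32/135

SH:HW = 103/32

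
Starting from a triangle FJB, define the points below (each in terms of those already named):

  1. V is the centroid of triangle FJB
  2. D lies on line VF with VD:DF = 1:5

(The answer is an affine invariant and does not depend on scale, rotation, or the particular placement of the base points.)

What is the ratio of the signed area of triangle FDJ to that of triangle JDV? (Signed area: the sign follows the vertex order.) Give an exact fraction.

Work in coordinates with F = (0, 0), J = (1, 0), B = (0, 1).
1. V is the centroid of triangle FJB ⇒ V = (1/3, 1/3)
2. D lies on line VF with VD:DF = 1:5 ⇒ D = (5/18, 5/18)
2·[FDJ] = -5/18, 2·[JDV] = -1/18
[FDJ]:[JDV] = -5/18:-1/18 = 5

[FDJ]:[JDV] = 5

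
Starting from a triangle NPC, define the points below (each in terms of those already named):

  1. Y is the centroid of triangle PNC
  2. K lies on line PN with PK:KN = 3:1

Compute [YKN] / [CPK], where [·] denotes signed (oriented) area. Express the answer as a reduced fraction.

Assign N = (0, 0), P = (1, 0), C = (0, 1) — the answer is frame-independent, so this choice is without loss of generality.
1. Y is the centroid of triangle PNC ⇒ Y = (1/3, 1/3)
2. K lies on line PN with PK:KN = 3:1 ⇒ K = (1/4, 0)
2·[YKN] = -1/12, 2·[CPK] = -3/4
[YKN]:[CPK] = -1/12:-3/4 = 1/9

[YKN]:[CPK] = 1/9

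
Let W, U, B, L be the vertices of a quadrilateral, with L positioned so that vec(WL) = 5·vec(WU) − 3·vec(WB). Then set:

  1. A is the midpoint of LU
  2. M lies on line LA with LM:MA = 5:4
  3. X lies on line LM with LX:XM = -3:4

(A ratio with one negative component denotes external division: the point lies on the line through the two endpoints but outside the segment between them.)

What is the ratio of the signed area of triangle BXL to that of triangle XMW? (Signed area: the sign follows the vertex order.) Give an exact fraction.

Set W = (0, 0), U = (1, 0), B = (0, 1), L = (5, -3); any affine frame gives the same invariant.
1. A is the midpoint of LU ⇒ A = (3, -3/2)
2. M lies on line LA with LM:MA = 5:4 ⇒ M = (35/9, -13/6)
3. X lies on line LM with LX:XM = -3:4 ⇒ X = (25/3, -11/2)
2·[BXL] = -5/6, 2·[XMW] = 10/3
[BXL]:[XMW] = -5/6:10/3 = -1/4

[BXL]:[XMW] = -1/4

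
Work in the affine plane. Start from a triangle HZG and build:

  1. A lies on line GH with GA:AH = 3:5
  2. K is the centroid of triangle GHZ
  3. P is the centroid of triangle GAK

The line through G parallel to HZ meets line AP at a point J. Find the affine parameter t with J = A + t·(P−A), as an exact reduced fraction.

Work in coordinates with H = (0, 0), Z = (1, 0), G = (0, 1).
1. A lies on line GH with GA:AH = 3:5 ⇒ A = (0, 5/8)
2. K is the centroid of triangle GHZ ⇒ K = (1/3, 1/3)
3. P is the centroid of triangle GAK ⇒ P = (1/9, 47/72)
through G parallel to HZ: direction (1, 0); meets AP at J = (3/2, 1)
J = A + t·(P−A) with t = 27/2

t = 27/2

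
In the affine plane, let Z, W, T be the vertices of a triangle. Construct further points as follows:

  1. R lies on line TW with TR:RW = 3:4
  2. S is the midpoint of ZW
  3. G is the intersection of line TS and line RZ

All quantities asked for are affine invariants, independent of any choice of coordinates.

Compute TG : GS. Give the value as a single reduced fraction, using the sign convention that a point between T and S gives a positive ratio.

Assign Z = (0, 0), W = (1, 0), T = (0, 1) — the answer is frame-independent, so this choice is without loss of generality.
1. R lies on line TW with TR:RW = 3:4 ⇒ R = (3/7, 4/7)
2. S is the midpoint of ZW ⇒ S = (1/2, 0)
3. G is the intersection of line TS and line RZ ⇒ G = (3/10, 2/5)
G = T + t·(S−T) with t = 3/5, so TG:GS = t:(1−t) = 3/5:2/5

TG:GS = 3/2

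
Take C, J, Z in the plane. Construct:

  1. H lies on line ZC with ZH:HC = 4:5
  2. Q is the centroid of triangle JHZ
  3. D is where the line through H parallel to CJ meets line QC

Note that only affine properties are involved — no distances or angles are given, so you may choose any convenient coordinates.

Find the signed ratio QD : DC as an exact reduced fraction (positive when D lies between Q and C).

Assign C = (0, 0), J = (1, 0), Z = (0, 1) — the answer is frame-independent, so this choice is without loss of generality.
1. H lies on line ZC with ZH:HC = 4:5 ⇒ H = (0, 5/9)
2. Q is the centroid of triangle JHZ ⇒ Q = (1/3, 14/27)
3. D is where the line through H parallel to CJ meets line QC ⇒ D = (5/14, 5/9)
D = Q + t·(C−Q) with t = -1/14, so QD:DC = t:(1−t) = -1/14:15/14

QD:DC = -1/15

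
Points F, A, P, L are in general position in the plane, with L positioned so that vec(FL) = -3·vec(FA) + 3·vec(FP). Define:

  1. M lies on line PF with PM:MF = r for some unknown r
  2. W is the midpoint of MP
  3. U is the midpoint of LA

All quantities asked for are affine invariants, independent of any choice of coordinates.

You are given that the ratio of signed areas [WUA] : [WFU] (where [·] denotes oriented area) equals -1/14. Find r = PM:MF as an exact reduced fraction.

Assign F = (0, 0), A = (1, 0), P = (0, 1), L = (-3, 3) — the answer is frame-independent, so this choice is without loss of generality.
1. With PM:MF = r, write λ = r/(r+1) so M = P + λ·(F−P); M is affine-linear in λ
2. W is the midpoint of MP ⇒ W is an affine combination of earlier points and hence also affine-linear in λ
3. U is the midpoint of LA ⇒ U = (-1, 3/2)
Every point depending on M is an affine combination of M and λ-independent points, so each such coordinate is linear in λ; the λ² term in each signed area is a multiple of (F−P)×(F−P) = 0, so 2·[WUA] and 2·[WFU] are each linear in λ. Evaluating at λ=0 and λ=1:
  2·[WUA] = −λ + 1/2,   2·[WFU] = 1/2·λ − 1
So [WUA]:[WFU] = (−λ + 1/2) / (1/2·λ − 1). Setting this equal to -1/14:
  −λ + 1/2 = -1/14·(1/2·λ − 1)  ⇒  λ = 4/9
Then r = λ/(1−λ) = (4/9)/(5/9) = 4/5. Check: with r = 4/5, M = (0, 5/9) and [WUA]:[WFU] = -1/14 as required.

r = 4/5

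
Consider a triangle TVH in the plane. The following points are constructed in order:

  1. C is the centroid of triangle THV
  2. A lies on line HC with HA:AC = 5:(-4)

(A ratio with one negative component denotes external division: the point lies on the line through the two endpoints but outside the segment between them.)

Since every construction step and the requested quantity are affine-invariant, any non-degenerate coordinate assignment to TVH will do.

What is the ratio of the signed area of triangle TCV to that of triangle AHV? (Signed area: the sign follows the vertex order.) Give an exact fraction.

Work in coordinates with T = (0, 0), V = (1, 0), H = (0, 1).
1. C is the centroid of triangle THV ⇒ C = (1/3, 1/3)
2. A lies on line HC with HA:AC = 5:(-4) ⇒ A = (5/3, -7/3)
2·[TCV] = -1/3, 2·[AHV] = -5/3
[TCV]:[AHV] = -1/3:-5/3 = 1/5

[TCV]:[AHV] = 1/5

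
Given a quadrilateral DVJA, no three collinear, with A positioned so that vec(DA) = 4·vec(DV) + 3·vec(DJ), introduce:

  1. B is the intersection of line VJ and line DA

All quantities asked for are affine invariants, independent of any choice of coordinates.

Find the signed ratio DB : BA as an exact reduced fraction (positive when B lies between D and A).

Choose coordinates D = (0, 0), V = (1, 0), J = (0, 1), A = (4, 3).
1. B is the intersection of line VJ and line DA ⇒ B = (4/7, 3/7)
B = D + t·(A−D) with t = 1/7, so DB:BA = t:(1−t) = 1/7:6/7

DB:BA = 1/6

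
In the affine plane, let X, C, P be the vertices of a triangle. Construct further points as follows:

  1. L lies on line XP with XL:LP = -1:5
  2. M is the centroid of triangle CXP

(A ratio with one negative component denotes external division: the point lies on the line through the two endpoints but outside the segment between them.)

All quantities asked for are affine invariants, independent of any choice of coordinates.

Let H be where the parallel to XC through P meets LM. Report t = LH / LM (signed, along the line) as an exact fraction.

t = 15/7

Assign X = (0, 0), C = (1, 0), P = (0, 1) — the answer is frame-independent, so this choice is without loss of generality.
1. L lies on line XP with XL:LP = -1:5 ⇒ L = (0, -1/4)
2. M is the centroid of triangle CXP ⇒ M = (1/3, 1/3)
through P parallel to XC: direction (1, 0); meets LM at H = (5/7, 1)
H = L + t·(M−L) with t = 15/7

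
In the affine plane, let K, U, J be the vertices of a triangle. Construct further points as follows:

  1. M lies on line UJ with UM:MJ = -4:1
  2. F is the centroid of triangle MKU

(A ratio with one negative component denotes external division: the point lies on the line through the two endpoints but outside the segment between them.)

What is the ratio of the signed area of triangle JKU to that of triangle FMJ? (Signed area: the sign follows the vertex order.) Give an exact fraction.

Set K = (0, 0), U = (1, 0), J = (0, 1); any affine frame gives the same invariant.
1. M lies on line UJ with UM:MJ = -4:1 ⇒ M = (-1/3, 4/3)
2. F is the centroid of triangle MKU ⇒ F = (2/9, 4/9)
2·[JKU] = 1, 2·[FMJ] = -1/9
[JKU]:[FMJ] = 1:-1/9 = -9

[JKU]:[FMJ] = -9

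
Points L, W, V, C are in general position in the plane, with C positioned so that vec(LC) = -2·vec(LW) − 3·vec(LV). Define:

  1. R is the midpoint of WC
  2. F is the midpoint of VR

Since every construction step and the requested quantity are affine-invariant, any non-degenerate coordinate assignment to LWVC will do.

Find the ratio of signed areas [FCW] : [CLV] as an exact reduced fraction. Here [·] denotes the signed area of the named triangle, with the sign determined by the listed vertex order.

Assign L = (0, 0), W = (1, 0), V = (0, 1), C = (-2, -3) — the answer is frame-independent, so this choice is without loss of generality.
1. R is the midpoint of WC ⇒ R = (-1/2, -3/2)
2. F is the midpoint of VR ⇒ F = (-1/4, -1/4)
2·[FCW] = 3, 2·[CLV] = 2
[FCW]:[CLV] = 3:2 = 3/2

[FCW]:[CLV] = 3/2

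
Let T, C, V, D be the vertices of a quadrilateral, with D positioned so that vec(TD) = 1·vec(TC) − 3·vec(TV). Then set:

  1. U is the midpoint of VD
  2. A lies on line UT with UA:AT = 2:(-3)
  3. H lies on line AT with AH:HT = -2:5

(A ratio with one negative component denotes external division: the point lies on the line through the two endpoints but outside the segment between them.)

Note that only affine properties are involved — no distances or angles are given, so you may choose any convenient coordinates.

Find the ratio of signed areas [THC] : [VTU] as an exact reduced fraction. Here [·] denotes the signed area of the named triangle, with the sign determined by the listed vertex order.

[THC]:[VTU] = 10

Work in coordinates with T = (0, 0), C = (1, 0), V = (0, 1), D = (1, -3).
1. U is the midpoint of VD ⇒ U = (1/2, -1)
2. A lies on line UT with UA:AT = 2:(-3) ⇒ A = (3/2, -3)
3. H lies on line AT with AH:HT = -2:5 ⇒ H = (5/2, -5)
2·[THC] = 5, 2·[VTU] = 1/2
[THC]:[VTU] = 5:1/2 = 10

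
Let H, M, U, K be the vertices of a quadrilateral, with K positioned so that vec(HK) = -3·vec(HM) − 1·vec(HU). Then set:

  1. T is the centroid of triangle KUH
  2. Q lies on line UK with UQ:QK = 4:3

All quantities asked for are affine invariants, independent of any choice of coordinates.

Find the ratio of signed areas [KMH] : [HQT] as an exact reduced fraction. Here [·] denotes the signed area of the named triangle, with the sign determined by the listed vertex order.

[KMH]:[HQT] = -7

Assign H = (0, 0), M = (1, 0), U = (0, 1), K = (-3, -1) — the answer is frame-independent, so this choice is without loss of generality.
1. T is the centroid of triangle KUH ⇒ T = (-1, 0)
2. Q lies on line UK with UQ:QK = 4:3 ⇒ Q = (-12/7, -1/7)
2·[KMH] = 1, 2·[HQT] = -1/7
[KMH]:[HQT] = 1:-1/7 = -7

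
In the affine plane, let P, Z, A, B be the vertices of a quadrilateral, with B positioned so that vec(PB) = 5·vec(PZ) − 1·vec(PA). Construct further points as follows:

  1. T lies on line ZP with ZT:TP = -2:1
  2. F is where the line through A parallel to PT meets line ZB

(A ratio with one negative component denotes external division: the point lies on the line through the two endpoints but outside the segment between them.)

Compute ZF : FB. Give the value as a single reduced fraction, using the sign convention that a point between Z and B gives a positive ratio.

Work in coordinates with P = (0, 0), Z = (1, 0), A = (0, 1), B = (5, -1).
1. T lies on line ZP with ZT:TP = -2:1 ⇒ T = (-1, 0)
2. F is where the line through A parallel to PT meets line ZB ⇒ F = (-3, 1)
F = Z + t·(B−Z) with t = -1, so ZF:FB = t:(1−t) = -1:2

ZF:FB = -1/2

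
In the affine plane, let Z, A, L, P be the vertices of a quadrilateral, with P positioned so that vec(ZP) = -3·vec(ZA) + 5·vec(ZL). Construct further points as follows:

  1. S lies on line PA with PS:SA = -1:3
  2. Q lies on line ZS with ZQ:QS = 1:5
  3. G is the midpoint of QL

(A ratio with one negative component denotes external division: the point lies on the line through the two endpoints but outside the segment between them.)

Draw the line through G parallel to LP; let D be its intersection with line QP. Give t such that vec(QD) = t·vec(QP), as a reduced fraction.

Assign Z = (0, 0), A = (1, 0), L = (0, 1), P = (-3, 5) — the answer is frame-independent, so this choice is without loss of generality.
1. S lies on line PA with PS:SA = -1:3 ⇒ S = (-5, 15/2)
2. Q lies on line ZS with ZQ:QS = 1:5 ⇒ Q = (-5/6, 5/4)
3. G is the midpoint of QL ⇒ G = (-5/12, 9/8)
through G parallel to LP: direction (-3, 4); meets QP at D = (-23/12, 25/8)
D = Q + t·(P−Q) with t = 1/2

t = 1/2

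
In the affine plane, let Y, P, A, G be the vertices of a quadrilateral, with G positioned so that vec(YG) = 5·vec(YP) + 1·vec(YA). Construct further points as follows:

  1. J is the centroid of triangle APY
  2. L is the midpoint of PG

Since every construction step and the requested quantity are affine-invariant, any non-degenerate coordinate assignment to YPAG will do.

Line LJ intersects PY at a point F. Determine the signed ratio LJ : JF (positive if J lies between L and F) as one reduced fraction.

Assign Y = (0, 0), P = (1, 0), A = (0, 1), G = (5, 1) — the answer is frame-independent, so this choice is without loss of generality.
1. J is the centroid of triangle APY ⇒ J = (1/3, 1/3)
2. L is the midpoint of PG ⇒ L = (3, 1/2)
line LJ meets PY at F = (-5, 0)
J = L + t·(F−L) with t = 1/3, so LJ:JF = 1/3:2/3

LJ:JF = 1/2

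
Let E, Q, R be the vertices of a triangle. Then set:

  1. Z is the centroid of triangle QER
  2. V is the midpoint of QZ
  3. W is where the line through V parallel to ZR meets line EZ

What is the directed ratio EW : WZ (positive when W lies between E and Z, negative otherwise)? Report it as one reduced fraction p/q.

EW:WZ = -3

Work in coordinates with E = (0, 0), Q = (1, 0), R = (0, 1).
1. Z is the centroid of triangle QER ⇒ Z = (1/3, 1/3)
2. V is the midpoint of QZ ⇒ V = (2/3, 1/6)
3. W is where the line through V parallel to ZR meets line EZ ⇒ W = (1/2, 1/2)
W = E + t·(Z−E) with t = 3/2, so EW:WZ = t:(1−t) = 3/2:-1/2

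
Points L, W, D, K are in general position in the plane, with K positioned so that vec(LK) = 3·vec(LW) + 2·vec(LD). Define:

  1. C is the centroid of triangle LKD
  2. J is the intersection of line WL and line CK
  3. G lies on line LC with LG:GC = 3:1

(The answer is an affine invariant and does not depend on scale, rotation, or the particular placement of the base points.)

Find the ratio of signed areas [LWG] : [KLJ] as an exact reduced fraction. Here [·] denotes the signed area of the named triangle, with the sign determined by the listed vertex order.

Set L = (0, 0), W = (1, 0), D = (0, 1), K = (3, 2); any affine frame gives the same invariant.
1. C is the centroid of triangle LKD ⇒ C = (1, 1)
2. J is the intersection of line WL and line CK ⇒ J = (-1, 0)
3. G lies on line LC with LG:GC = 3:1 ⇒ G = (3/4, 3/4)
2·[LWG] = 3/4, 2·[KLJ] = -2
[LWG]:[KLJ] = 3/4:-2 = -3/8

[LWG]:[KLJ] = -3/8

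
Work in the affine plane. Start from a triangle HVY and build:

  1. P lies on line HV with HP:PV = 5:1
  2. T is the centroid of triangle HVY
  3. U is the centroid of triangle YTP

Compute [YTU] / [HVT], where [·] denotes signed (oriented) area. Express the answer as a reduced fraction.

[YTU]:[HVT] = 2/9

Choose coordinates H = (0, 0), V = (1, 0), Y = (0, 1).
1. P lies on line HV with HP:PV = 5:1 ⇒ P = (5/6, 0)
2. T is the centroid of triangle HVY ⇒ T = (1/3, 1/3)
3. U is the centroid of triangle YTP ⇒ U = (7/18, 4/9)
2·[YTU] = 2/27, 2·[HVT] = 1/3
[YTU]:[HVT] = 2/27:1/3 = 2/9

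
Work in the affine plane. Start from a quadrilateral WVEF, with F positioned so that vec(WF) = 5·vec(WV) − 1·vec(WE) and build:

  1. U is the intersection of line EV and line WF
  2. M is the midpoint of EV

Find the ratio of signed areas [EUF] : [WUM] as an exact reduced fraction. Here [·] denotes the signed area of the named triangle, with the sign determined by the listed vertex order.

[EUF]:[WUM] = 5

Assign W = (0, 0), V = (1, 0), E = (0, 1), F = (5, -1) — the answer is frame-independent, so this choice is without loss of generality.
1. U is the intersection of line EV and line WF ⇒ U = (5/4, -1/4)
2. M is the midpoint of EV ⇒ M = (1/2, 1/2)
2·[EUF] = 15/4, 2·[WUM] = 3/4
[EUF]:[WUM] = 15/4:3/4 = 5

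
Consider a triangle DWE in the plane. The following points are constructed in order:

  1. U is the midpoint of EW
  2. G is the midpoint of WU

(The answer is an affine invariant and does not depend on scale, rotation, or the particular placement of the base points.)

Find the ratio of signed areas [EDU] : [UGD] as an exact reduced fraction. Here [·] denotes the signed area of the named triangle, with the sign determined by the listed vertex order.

Set D = (0, 0), W = (1, 0), E = (0, 1); any affine frame gives the same invariant.
1. U is the midpoint of EW ⇒ U = (1/2, 1/2)
2. G is the midpoint of WU ⇒ G = (3/4, 1/4)
2·[EDU] = 1/2, 2·[UGD] = -1/4
[EDU]:[UGD] = 1/2:-1/4 = -2

[EDU]:[UGD] = -2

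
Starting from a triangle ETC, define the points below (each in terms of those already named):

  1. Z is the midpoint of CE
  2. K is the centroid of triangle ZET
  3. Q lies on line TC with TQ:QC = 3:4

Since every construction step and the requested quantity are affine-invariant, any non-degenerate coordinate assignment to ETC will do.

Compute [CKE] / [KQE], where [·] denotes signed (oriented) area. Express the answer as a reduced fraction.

Choose coordinates E = (0, 0), T = (1, 0), C = (0, 1).
1. Z is the midpoint of CE ⇒ Z = (0, 1/2)
2. K is the centroid of triangle ZET ⇒ K = (1/3, 1/6)
3. Q lies on line TC with TQ:QC = 3:4 ⇒ Q = (4/7, 3/7)
2·[CKE] = -1/3, 2·[KQE] = 1/21
[CKE]:[KQE] = -1/3:1/21 = -7

[CKE]:[KQE] = -7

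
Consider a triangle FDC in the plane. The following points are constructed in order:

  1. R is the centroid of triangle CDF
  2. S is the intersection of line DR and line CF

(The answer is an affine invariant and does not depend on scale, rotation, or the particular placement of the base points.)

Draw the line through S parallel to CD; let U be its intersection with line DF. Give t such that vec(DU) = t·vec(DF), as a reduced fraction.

t = 1/2

Work in coordinates with F = (0, 0), D = (1, 0), C = (0, 1).
1. R is the centroid of triangle CDF ⇒ R = (1/3, 1/3)
2. S is the intersection of line DR and line CF ⇒ S = (0, 1/2)
through S parallel to CD: direction (1, -1); meets DF at U = (1/2, 0)
U = D + t·(F−D) with t = 1/2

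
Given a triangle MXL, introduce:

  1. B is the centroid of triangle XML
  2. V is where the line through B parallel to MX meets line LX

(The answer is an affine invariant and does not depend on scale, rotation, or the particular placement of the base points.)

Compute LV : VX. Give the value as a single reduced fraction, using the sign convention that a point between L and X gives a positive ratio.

LV:VX = 2

Set M = (0, 0), X = (1, 0), L = (0, 1); any affine frame gives the same invariant.
1. B is the centroid of triangle XML ⇒ B = (1/3, 1/3)
2. V is where the line through B parallel to MX meets line LX ⇒ V = (2/3, 1/3)
V = L + t·(X−L) with t = 2/3, so LV:VX = t:(1−t) = 2/3:1/3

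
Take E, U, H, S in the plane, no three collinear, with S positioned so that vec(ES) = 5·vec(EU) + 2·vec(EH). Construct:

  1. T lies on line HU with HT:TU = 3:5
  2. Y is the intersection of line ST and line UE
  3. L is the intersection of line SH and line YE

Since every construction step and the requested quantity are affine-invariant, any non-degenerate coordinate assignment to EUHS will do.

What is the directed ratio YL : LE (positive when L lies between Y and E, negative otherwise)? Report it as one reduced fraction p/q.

YL:LE = -36/55

Assign E = (0, 0), U = (1, 0), H = (0, 1), S = (5, 2) — the answer is frame-independent, so this choice is without loss of generality.
1. T lies on line HU with HT:TU = 3:5 ⇒ T = (3/8, 5/8)
2. Y is the intersection of line ST and line UE ⇒ Y = (-19/11, 0)
3. L is the intersection of line SH and line YE ⇒ L = (-5, 0)
L = Y + t·(E−Y) with t = -36/19, so YL:LE = t:(1−t) = -36/19:55/19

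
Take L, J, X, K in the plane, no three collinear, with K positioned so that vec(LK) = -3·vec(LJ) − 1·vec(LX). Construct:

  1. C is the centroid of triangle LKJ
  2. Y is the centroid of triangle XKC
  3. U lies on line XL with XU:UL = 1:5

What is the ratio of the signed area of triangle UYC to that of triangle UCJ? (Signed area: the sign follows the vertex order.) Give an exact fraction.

Work in coordinates with L = (0, 0), J = (1, 0), X = (0, 1), K = (-3, -1).
1. C is the centroid of triangle LKJ ⇒ C = (-2/3, -1/3)
2. Y is the centroid of triangle XKC ⇒ Y = (-11/9, -1/9)
3. U lies on line XL with XU:UL = 1:5 ⇒ U = (0, 5/6)
2·[UYC] = 43/54, 2·[UCJ] = 31/18
[UYC]:[UCJ] = 43/54:31/18 = 43/93

[UYC]:[UCJ] = 43/93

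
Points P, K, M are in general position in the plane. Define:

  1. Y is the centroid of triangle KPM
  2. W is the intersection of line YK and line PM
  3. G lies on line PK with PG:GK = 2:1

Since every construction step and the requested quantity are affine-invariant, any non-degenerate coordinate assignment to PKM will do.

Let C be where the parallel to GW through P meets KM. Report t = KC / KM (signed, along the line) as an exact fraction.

t = -3

Choose coordinates P = (0, 0), K = (1, 0), M = (0, 1).
1. Y is the centroid of triangle KPM ⇒ Y = (1/3, 1/3)
2. W is the intersection of line YK and line PM ⇒ W = (0, 1/2)
3. G lies on line PK with PG:GK = 2:1 ⇒ G = (2/3, 0)
through P parallel to GW: direction (-2/3, 1/2); meets KM at C = (4, -3)
C = K + t·(M−K) with t = -3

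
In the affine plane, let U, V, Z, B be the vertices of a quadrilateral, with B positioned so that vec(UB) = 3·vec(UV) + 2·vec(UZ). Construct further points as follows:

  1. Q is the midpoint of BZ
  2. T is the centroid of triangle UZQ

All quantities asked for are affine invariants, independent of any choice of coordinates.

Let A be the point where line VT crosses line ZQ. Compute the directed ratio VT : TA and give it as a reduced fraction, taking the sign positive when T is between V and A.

VT:TA = 3

Set U = (0, 0), V = (1, 0), Z = (0, 1), B = (3, 2); any affine frame gives the same invariant.
1. Q is the midpoint of BZ ⇒ Q = (3/2, 3/2)
2. T is the centroid of triangle UZQ ⇒ T = (1/2, 5/6)
line VT meets ZQ at A = (1/3, 10/9)
T = V + t·(A−V) with t = 3/4, so VT:TA = 3/4:1/4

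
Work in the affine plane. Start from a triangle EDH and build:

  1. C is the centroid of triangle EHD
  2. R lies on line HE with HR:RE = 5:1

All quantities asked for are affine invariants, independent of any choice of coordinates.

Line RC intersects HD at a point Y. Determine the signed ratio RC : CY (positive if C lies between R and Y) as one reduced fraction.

Assign E = (0, 0), D = (1, 0), H = (0, 1) — the answer is frame-independent, so this choice is without loss of generality.
1. C is the centroid of triangle EHD ⇒ C = (1/3, 1/3)
2. R lies on line HE with HR:RE = 5:1 ⇒ R = (0, 1/6)
line RC meets HD at Y = (5/9, 4/9)
C = R + t·(Y−R) with t = 3/5, so RC:CY = 3/5:2/5

RC:CY = 3/2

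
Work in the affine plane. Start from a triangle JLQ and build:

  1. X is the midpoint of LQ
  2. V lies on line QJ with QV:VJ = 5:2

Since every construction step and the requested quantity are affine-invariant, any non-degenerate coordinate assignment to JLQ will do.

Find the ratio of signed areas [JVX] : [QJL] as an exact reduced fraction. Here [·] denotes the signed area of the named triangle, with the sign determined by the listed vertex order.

Assign J = (0, 0), L = (1, 0), Q = (0, 1) — the answer is frame-independent, so this choice is without loss of generality.
1. X is the midpoint of LQ ⇒ X = (1/2, 1/2)
2. V lies on line QJ with QV:VJ = 5:2 ⇒ V = (0, 2/7)
2·[JVX] = -1/7, 2·[QJL] = 1
[JVX]:[QJL] = -1/7:1 = -1/7

[JVX]:[QJL] = -1/7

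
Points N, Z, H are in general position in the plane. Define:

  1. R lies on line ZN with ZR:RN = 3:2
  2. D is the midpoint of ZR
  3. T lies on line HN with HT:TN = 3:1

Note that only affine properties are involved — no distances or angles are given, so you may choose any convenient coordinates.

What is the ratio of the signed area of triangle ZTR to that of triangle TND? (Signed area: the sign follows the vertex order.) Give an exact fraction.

[ZTR]:[TND] = 6/7

Choose coordinates N = (0, 0), Z = (1, 0), H = (0, 1).
1. R lies on line ZN with ZR:RN = 3:2 ⇒ R = (2/5, 0)
2. D is the midpoint of ZR ⇒ D = (7/10, 0)
3. T lies on line HN with HT:TN = 3:1 ⇒ T = (0, 1/4)
2·[ZTR] = 3/20, 2·[TND] = 7/40
[ZTR]:[TND] = 3/20:7/40 = 6/7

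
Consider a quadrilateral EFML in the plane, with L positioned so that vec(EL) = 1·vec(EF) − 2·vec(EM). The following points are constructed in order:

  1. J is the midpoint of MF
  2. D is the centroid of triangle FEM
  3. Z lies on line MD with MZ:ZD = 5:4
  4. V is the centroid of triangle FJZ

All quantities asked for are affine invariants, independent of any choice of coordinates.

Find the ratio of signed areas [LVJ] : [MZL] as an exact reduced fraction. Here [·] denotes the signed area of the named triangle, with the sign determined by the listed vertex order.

[LVJ]:[MZL] = -1/2

Assign E = (0, 0), F = (1, 0), M = (0, 1), L = (1, -2) — the answer is frame-independent, so this choice is without loss of generality.
1. J is the midpoint of MF ⇒ J = (1/2, 1/2)
2. D is the centroid of triangle FEM ⇒ D = (1/3, 1/3)
3. Z lies on line MD with MZ:ZD = 5:4 ⇒ Z = (5/27, 17/27)
4. V is the centroid of triangle FJZ ⇒ V = (91/162, 61/162)
2·[LVJ] = 5/54, 2·[MZL] = -5/27
[LVJ]:[MZL] = 5/54:-5/27 = -1/2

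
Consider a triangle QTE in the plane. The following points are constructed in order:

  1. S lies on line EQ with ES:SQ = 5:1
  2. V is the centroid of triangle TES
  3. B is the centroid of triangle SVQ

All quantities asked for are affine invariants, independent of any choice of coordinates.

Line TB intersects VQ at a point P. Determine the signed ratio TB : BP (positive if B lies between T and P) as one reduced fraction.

TB:BP = -22

Assign Q = (0, 0), T = (1, 0), E = (0, 1) — the answer is frame-independent, so this choice is without loss of generality.
1. S lies on line EQ with ES:SQ = 5:1 ⇒ S = (0, 1/6)
2. V is the centroid of triangle TES ⇒ V = (1/3, 7/18)
3. B is the centroid of triangle SVQ ⇒ B = (1/9, 5/27)
line TB meets VQ at P = (5/33, 35/198)
B = T + t·(P−T) with t = 22/21, so TB:BP = 22/21:-1/21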